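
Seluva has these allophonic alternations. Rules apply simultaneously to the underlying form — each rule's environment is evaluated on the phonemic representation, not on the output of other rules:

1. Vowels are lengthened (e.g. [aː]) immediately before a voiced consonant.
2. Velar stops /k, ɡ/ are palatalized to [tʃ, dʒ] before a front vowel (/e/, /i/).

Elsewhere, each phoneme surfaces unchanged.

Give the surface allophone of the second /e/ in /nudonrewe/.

[e]

/e/ — word-final; rule 1 does not apply here → [e].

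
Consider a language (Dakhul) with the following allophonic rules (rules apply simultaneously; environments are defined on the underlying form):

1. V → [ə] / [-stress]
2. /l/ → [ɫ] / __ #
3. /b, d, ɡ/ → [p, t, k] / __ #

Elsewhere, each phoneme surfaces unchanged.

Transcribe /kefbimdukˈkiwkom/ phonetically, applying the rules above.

/k/ (word-initial) is unaffected → [k].
/e/ (between /k/ and /f/): in an unstressed syllable, so rule 1 applies → [ə].
/f/ (between /e/ and /b/) is unaffected → [f].
/b/ (between /f/ and /i/) fails the environment for rule 3, so it stays [b].
/i/ meets the environment for rule 1 (in an unstressed syllable) → [ə].
/m/ — not in any rule's target class → [m].
/d/ (between /m/ and /u/) fails the environment for rule 3, so it stays [d].
/u/ meets the environment for rule 1 (in an unstressed syllable) → [ə].
/k/ (between /u/ and /k/): no rule targets it → [k].
/k/ stays [k].
/i/ (between /k/ and /w/) fails the environment for rule 1, so it stays [i].
/w/ (between /i/ and /k/): no rule targets it → [w].
/k/ (between /w/ and /o/) is unaffected → [k].
/o/ (between /k/ and /m/): in an unstressed syllable, so rule 1 applies → [ə].
/m/ (word-final): no rule targets it → [m].

[kəfbəmdəkˈkiwkəm]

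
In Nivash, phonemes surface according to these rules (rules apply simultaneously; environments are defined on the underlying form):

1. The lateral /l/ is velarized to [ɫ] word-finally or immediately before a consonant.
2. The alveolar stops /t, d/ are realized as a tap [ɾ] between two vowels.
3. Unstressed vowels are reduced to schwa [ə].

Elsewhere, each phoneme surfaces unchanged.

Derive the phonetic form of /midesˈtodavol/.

/m/ (word-initial) is unaffected → [m].
/i/ (between /m/ and /d/): in an unstressed syllable, so rule 3 applies → [ə].
/d/ meets the environment for rule 2 (between two vowels) → [ɾ].
/e/ (between /d/ and /s/): in an unstressed syllable, so rule 3 applies → [ə].
/s/ (between /e/ and /t/): no rule targets it → [s].
/t/ — between /s/ and /o/; rule 2 does not apply here → [t].
/o/ (between /t/ and /d/) is in the target of rule 3 but the environment (in an unstressed syllable) is not met → [o].
/d/ meets the environment for rule 2 (between two vowels) → [ɾ].
/a/ (between /d/ and /v/) occurs in an unstressed syllable → [ə] by rule 3.
/v/ — not in any rule's target class → [v].
/o/ meets the environment for rule 3 (in an unstressed syllable) → [ə].
/l/ (word-final) occurs word-finally or immediately before a consonant → [ɫ] by rule 1.

[məɾəsˈtoɾəvəɫ]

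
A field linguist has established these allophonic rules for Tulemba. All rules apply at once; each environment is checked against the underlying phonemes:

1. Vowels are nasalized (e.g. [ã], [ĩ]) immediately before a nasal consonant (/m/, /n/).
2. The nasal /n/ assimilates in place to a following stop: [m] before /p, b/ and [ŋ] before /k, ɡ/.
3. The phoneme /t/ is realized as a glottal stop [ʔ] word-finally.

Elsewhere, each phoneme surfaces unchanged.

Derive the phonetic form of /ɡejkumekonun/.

[ɡejkũmekõnũn]

/ɡ/ (word-initial): no rule targets it → [ɡ].
/e/ (between /ɡ/ and /j/): rule 1 targets it, but not before a nasal consonant → unchanged [e].
/j/ (between /e/ and /k/) is unaffected → [j].
/k/ (between /j/ and /u/): no rule targets it → [k].
Rule 1 applies to /u/ (between /k/ and /m/: before a nasal consonant) → [ũ].
/m/ — not in any rule's target class → [m].
/e/ (between /m/ and /k/) is in the target of rule 1 but the environment (before a nasal consonant) is not met → [e].
/k/ (between /e/ and /o/) is unaffected → [k].
/o/ — between /k/ and /n/, before a nasal consonant — surfaces as [õ] (rule 1).
/n/ (between /o/ and /u/) fails the environment for rule 2, so it stays [n].
/u/ meets the environment for rule 1 (before a nasal consonant) → [ũ].
/n/ (word-final): rule 2 targets it, but not before a labial or velar stop → unchanged [n].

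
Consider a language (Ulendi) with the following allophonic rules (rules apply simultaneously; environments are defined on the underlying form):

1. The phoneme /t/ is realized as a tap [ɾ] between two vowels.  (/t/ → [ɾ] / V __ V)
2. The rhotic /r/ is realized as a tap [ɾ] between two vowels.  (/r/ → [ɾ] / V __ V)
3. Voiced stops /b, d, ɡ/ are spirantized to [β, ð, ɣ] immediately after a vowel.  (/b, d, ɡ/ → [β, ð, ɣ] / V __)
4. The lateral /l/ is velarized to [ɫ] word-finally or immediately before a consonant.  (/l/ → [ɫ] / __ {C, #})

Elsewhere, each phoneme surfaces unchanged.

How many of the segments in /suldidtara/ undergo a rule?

3

Segments that undergo a rule: /l/ → [ɫ] (rule 4); /d/ → [ð] (rule 3); /r/ → [ɾ] (rule 2).
All other segments surface unchanged.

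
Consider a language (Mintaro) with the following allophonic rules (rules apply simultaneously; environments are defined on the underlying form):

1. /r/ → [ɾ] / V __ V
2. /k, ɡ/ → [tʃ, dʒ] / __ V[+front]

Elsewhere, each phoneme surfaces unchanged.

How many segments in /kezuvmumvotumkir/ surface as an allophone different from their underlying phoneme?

2

Segments that undergo a rule: /k/ → [tʃ] (rule 2); /k/ → [tʃ] (rule 2).
All other segments surface unchanged.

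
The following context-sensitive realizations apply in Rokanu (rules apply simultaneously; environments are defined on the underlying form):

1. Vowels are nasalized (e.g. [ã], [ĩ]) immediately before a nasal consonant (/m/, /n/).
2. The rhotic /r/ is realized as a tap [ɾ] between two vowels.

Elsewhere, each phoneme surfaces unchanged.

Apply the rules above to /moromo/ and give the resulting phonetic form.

/o/ (between /m/ and /r/) is in the target of rule 1 but the environment (before a nasal consonant) is not met → [o].
Rule 2 applies to /r/ (between /o/ and /o/: between two vowels) → [ɾ].
/o/ meets the environment for rule 1 (before a nasal consonant) → [õ].
/o/ (word-final) is in the target of rule 1 but the environment (before a nasal consonant) is not met → [o].

[moɾõmo]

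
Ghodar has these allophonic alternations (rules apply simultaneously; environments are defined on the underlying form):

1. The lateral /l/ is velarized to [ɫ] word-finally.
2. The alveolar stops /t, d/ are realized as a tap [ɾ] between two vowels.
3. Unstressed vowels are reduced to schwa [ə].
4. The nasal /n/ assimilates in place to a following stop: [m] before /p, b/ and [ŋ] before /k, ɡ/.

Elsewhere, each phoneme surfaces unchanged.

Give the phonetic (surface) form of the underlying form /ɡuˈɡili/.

/ɡ/ stays [ɡ].
/u/ (between /ɡ/ and /ɡ/) occurs in an unstressed syllable → [ə] by rule 3.
/ɡ/ stays [ɡ].
/i/ (between /ɡ/ and /l/): rule 3 targets it, but not in an unstressed syllable → unchanged [i].
/l/ — between /i/ and /i/; rule 1 does not apply here → [l].
/i/ (word-final): in an unstressed syllable, so rule 3 applies → [ə].

[ɡəˈɡilə]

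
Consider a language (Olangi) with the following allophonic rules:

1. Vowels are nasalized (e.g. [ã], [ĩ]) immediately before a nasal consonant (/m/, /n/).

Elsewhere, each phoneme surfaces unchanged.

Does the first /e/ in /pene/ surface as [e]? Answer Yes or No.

/e/ (between /p/ and /n/): before a nasal consonant, so rule 1 applies → [ẽ].
The actual realization is [ẽ], not [e].

No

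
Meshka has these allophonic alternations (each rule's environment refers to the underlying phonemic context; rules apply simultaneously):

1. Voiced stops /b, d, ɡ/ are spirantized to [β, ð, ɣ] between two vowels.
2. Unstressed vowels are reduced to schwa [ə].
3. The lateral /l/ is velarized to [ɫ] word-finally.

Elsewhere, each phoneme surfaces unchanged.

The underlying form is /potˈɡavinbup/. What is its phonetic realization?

/o/ — between /p/ and /t/, in an unstressed syllable — surfaces as [ə] (rule 2).
/ɡ/ (between /t/ and /a/): rule 1 targets it, but not between two vowels → unchanged [ɡ].
/a/ (between /ɡ/ and /v/) fails the environment for rule 2, so it stays [a].
Rule 2 applies to /i/ (between /v/ and /n/: in an unstressed syllable) → [ə].
/b/ (between /n/ and /u/) is in the target of rule 1 but the environment (between two vowels) is not met → [b].
/u/ meets the environment for rule 2 (in an unstressed syllable) → [ə].

[pətˈɡavənbəp]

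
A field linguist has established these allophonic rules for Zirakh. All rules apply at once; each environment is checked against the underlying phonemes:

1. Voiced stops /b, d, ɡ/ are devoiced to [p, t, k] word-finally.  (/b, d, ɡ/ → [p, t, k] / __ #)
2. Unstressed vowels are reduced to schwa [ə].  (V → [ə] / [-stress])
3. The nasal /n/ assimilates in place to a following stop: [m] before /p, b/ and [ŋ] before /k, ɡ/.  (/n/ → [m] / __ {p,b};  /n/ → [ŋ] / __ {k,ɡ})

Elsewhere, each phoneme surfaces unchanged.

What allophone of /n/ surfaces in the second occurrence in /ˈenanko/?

Rule 3 applies to /n/ (between /a/ and /k/: before a labial or velar stop) → [ŋ].

[ŋ]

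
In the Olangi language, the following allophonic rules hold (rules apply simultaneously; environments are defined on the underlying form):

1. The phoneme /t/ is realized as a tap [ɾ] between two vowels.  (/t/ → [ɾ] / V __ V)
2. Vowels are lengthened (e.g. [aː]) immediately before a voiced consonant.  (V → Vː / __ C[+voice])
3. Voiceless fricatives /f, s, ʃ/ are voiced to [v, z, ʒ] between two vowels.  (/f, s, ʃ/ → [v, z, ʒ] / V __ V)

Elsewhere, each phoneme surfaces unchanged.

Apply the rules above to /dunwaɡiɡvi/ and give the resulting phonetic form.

[duːnwaːɡiːɡvi]

/u/ meets the environment for rule 2 (before a voiced consonant) → [uː].
/a/ (between /w/ and /ɡ/) occurs before a voiced consonant → [aː] by rule 2.
/i/ — between /ɡ/ and /ɡ/, before a voiced consonant — surfaces as [iː] (rule 2).
/i/ — word-final; rule 2 does not apply here → [i].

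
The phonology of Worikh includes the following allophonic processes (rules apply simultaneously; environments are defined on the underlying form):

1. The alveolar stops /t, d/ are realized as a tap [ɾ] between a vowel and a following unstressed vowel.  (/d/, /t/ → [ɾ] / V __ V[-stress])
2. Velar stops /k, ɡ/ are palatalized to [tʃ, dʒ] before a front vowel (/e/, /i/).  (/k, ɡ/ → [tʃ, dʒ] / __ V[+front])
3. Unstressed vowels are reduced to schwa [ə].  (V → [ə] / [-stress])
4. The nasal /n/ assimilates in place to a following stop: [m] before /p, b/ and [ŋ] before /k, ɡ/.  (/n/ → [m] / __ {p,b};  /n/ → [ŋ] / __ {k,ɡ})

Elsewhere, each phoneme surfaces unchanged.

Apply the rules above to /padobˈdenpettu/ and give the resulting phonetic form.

[pəɾəbˈdempəttə]

/a/ (between /p/ and /d/) occurs in an unstressed syllable → [ə] by rule 3.
/d/ (between /a/ and /o/) occurs between a vowel and a following unstressed vowel → [ɾ] by rule 1.
/o/ (between /d/ and /b/) occurs in an unstressed syllable → [ə] by rule 3.
/d/ — between /b/ and /e/; rule 1 does not apply here → [d].
/e/ (between /d/ and /n/) fails the environment for rule 3, so it stays [e].
/n/ — between /e/ and /p/, before a labial or velar stop — surfaces as [m] (rule 4).
Rule 3 applies to /e/ (between /p/ and /t/: in an unstressed syllable) → [ə].
/t/ (between /e/ and /t/): rule 1 targets it, but not between a vowel and a following unstressed vowel → unchanged [t].
/t/ (between /t/ and /u/): rule 1 targets it, but not between a vowel and a following unstressed vowel → unchanged [t].
/u/ — word-final, in an unstressed syllable — surfaces as [ə] (rule 3).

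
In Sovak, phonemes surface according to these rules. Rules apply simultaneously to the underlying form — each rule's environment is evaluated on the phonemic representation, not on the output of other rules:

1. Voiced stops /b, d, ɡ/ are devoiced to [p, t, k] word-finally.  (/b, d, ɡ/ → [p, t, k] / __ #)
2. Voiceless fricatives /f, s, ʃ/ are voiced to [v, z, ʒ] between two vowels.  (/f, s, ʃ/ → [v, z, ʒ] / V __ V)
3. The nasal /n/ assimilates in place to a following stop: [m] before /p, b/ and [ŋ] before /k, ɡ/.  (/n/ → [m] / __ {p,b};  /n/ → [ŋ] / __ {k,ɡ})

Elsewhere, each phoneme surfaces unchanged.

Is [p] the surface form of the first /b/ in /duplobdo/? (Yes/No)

/b/ (between /o/ and /d/): rule 1 targets it, but not word-finally → unchanged [b].
The actual realization is [b], not [p].

No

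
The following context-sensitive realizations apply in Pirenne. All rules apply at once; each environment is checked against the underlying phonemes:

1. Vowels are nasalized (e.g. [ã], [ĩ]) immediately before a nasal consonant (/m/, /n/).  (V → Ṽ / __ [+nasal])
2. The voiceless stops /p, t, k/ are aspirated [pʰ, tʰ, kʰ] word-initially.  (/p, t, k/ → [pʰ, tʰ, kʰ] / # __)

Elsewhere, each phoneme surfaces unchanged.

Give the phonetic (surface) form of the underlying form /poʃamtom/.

/p/ (word-initial): word-initially, so rule 2 applies → [pʰ].
/o/ (between /p/ and /ʃ/) fails the environment for rule 1, so it stays [o].
/ʃ/ stays [ʃ].
/a/ meets the environment for rule 1 (before a nasal consonant) → [ã].
/m/ (between /a/ and /t/): no rule targets it → [m].
/t/ (between /m/ and /o/) is in the target of rule 2 but the environment (word-initially) is not met → [t].
/o/ (between /t/ and /m/): before a nasal consonant, so rule 1 applies → [õ].
/m/ (word-final) is unaffected → [m].

[pʰoʃãmtõm]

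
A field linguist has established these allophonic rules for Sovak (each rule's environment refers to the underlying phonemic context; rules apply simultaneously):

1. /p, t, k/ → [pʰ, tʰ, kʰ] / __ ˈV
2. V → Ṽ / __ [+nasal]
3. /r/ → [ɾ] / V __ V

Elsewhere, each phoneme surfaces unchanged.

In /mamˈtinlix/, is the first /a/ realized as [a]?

Rule 2 applies to /a/ (between /m/ and /m/: before a nasal consonant) → [ã].
The actual realization is [ã], not [a].

No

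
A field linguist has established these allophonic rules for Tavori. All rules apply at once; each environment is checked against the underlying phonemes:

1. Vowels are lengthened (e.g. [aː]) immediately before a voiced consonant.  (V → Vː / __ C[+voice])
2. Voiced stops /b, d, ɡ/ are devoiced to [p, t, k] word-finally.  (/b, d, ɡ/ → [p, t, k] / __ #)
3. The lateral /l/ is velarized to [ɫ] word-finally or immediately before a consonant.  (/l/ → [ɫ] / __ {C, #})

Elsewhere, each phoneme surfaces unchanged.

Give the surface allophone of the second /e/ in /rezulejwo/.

[eː]

Rule 1 applies to /e/ (between /l/ and /j/: before a voiced consonant) → [eː].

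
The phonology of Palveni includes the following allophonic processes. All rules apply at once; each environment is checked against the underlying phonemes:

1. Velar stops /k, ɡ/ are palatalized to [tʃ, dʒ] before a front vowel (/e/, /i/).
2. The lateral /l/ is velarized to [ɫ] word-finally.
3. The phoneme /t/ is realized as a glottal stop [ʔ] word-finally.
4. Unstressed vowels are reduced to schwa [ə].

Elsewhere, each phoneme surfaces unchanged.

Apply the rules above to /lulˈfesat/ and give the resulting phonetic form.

[ləlˈfesəʔ]

/l/ (word-initial): rule 2 targets it, but not word-finally → unchanged [l].
/u/ (between /l/ and /l/): in an unstressed syllable, so rule 4 applies → [ə].
/l/ (between /u/ and /f/) fails the environment for rule 2, so it stays [l].
/f/ stays [f].
/e/ — between /f/ and /s/; rule 4 does not apply here → [e].
/s/ (between /e/ and /a/): no rule targets it → [s].
/a/ (between /s/ and /t/): in an unstressed syllable, so rule 4 applies → [ə].
/t/ (word-final) occurs word-finally → [ʔ] by rule 3.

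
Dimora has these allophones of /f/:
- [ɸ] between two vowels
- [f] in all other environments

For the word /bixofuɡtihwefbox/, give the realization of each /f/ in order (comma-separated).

[ɸ], [f]

Occurrence 1 (position 5): between two vowels → [ɸ].
Occurrence 2 (position 13): no conditioning environment matches → elsewhere allophone [f].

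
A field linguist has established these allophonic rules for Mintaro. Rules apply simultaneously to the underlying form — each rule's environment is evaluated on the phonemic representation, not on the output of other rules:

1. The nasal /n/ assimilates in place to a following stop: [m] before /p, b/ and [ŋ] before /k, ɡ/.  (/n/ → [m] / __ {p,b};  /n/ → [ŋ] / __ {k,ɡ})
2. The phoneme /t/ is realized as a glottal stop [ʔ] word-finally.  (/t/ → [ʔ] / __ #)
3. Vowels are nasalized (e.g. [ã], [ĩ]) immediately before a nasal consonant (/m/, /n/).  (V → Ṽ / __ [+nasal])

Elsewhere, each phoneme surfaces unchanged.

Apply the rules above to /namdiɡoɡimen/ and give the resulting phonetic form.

/n/ (word-initial): rule 1 targets it, but not before a labial or velar stop → unchanged [n].
/a/ (between /n/ and /m/): before a nasal consonant, so rule 3 applies → [ã].
/m/ (between /a/ and /d/): no rule targets it → [m].
/d/ stays [d].
/i/ (between /d/ and /ɡ/): rule 3 targets it, but not before a nasal consonant → unchanged [i].
/ɡ/ stays [ɡ].
/o/ — between /ɡ/ and /ɡ/; rule 3 does not apply here → [o].
/ɡ/ stays [ɡ].
/i/ — between /ɡ/ and /m/, before a nasal consonant — surfaces as [ĩ] (rule 3).
/m/ — not in any rule's target class → [m].
/e/ (between /m/ and /n/): before a nasal consonant, so rule 3 applies → [ẽ].
/n/ (word-final) is in the target of rule 1 but the environment (before a labial or velar stop) is not met → [n].

[nãmdiɡoɡĩmẽn]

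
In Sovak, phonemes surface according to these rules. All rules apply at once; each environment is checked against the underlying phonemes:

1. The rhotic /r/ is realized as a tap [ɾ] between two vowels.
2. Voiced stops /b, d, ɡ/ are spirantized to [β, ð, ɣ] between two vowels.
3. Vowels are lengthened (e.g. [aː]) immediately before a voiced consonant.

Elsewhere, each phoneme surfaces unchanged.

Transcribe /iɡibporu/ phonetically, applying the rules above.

/i/ (word-initial) occurs before a voiced consonant → [iː] by rule 3.
/ɡ/ (between /i/ and /i/) occurs between two vowels → [ɣ] by rule 2.
/i/ — between /ɡ/ and /b/, before a voiced consonant — surfaces as [iː] (rule 3).
/b/ (between /i/ and /p/) fails the environment for rule 2, so it stays [b].
/o/ (between /p/ and /r/) occurs before a voiced consonant → [oː] by rule 3.
Rule 1 applies to /r/ (between /o/ and /u/: between two vowels) → [ɾ].
/u/ — word-final; rule 3 does not apply here → [u].

[iːɣiːbpoːɾu]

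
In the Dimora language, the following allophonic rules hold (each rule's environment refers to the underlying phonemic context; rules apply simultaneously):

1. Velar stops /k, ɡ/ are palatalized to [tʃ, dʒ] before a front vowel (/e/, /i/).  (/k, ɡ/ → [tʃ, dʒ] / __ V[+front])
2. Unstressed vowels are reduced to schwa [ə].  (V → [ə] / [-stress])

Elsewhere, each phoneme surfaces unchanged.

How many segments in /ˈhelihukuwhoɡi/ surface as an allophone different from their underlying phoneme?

6

Segments that undergo a rule: /i/ → [ə] (rule 2); /u/ → [ə] (rule 2); /u/ → [ə] (rule 2); /o/ → [ə] (rule 2); /ɡ/ → [dʒ] (rule 1); /i/ → [ə] (rule 2).
All other segments surface unchanged.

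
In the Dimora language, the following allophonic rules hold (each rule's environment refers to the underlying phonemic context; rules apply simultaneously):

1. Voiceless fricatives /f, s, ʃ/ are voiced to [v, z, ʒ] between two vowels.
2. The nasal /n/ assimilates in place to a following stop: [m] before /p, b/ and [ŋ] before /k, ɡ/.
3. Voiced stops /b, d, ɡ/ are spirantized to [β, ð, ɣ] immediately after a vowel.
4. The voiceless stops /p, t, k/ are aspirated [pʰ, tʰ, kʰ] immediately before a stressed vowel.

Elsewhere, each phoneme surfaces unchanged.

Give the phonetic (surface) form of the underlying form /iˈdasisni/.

[iˈðazisni]

/i/ (word-initial): no rule targets it → [i].
/d/ meets the environment for rule 3 (immediately after a vowel) → [ð].
/a/ (between /d/ and /s/): no rule targets it → [a].
/s/ meets the environment for rule 1 (between two vowels) → [z].
/i/ — not in any rule's target class → [i].
/s/ (between /i/ and /n/) is in the target of rule 1 but the environment (between two vowels) is not met → [s].
/n/ (between /s/ and /i/): rule 2 targets it, but not before a labial or velar stop → unchanged [n].
/i/ — not in any rule's target class → [i].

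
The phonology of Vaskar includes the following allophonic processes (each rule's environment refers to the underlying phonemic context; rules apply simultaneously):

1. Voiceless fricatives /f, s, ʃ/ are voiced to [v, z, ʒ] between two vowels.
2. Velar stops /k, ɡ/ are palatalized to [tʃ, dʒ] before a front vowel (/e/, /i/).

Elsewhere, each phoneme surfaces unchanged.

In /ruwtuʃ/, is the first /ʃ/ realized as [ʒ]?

/ʃ/ (word-final) is in the target of rule 1 but the environment (between two vowels) is not met → [ʃ].
The actual realization is [ʃ], not [ʒ].

No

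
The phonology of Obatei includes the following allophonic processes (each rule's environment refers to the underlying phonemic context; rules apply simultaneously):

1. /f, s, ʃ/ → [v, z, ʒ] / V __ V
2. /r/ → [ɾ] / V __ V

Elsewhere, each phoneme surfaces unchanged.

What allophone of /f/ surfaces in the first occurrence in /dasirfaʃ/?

[f]

/f/ (between /r/ and /a/) is in the target of rule 1 but the environment (between two vowels) is not met → [f].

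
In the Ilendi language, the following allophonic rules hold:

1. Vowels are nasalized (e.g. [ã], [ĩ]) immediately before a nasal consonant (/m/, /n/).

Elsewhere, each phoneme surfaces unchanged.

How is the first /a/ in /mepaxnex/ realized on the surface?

[a]

/a/ (between /p/ and /x/) fails the environment for rule 1, so it stays [a].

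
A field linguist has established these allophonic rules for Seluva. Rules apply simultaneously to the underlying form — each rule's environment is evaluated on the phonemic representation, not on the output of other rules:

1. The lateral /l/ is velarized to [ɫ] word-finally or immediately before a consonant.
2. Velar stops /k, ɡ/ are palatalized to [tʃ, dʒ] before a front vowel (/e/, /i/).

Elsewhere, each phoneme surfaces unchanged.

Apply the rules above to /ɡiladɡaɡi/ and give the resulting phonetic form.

[dʒiladɡadʒi]

/ɡ/ (word-initial): before a front vowel, so rule 2 applies → [dʒ].
/l/ (between /i/ and /a/) is in the target of rule 1 but the environment (word-finally or immediately before a consonant) is not met → [l].
/ɡ/ (between /d/ and /a/) is in the target of rule 2 but the environment (before a front vowel) is not met → [ɡ].
/ɡ/ — between /a/ and /i/, before a front vowel — surfaces as [dʒ] (rule 2).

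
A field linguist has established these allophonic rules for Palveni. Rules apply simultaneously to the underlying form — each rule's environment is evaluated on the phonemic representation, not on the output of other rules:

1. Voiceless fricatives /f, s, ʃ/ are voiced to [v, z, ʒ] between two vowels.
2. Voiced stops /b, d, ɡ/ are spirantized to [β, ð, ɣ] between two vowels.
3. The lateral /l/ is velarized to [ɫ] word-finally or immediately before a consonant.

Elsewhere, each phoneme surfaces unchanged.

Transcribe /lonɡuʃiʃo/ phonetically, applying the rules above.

[lonɡuʒiʒo]

/l/ (word-initial) is in the target of rule 3 but the environment (word-finally or immediately before a consonant) is not met → [l].
/o/ (between /l/ and /n/): no rule targets it → [o].
/n/ — not in any rule's target class → [n].
/ɡ/ (between /n/ and /u/) fails the environment for rule 2, so it stays [ɡ].
/u/ — not in any rule's target class → [u].
/ʃ/ meets the environment for rule 1 (between two vowels) → [ʒ].
/i/ (between /ʃ/ and /ʃ/) is unaffected → [i].
/ʃ/ — between /i/ and /o/, between two vowels — surfaces as [ʒ] (rule 1).
/o/ — not in any rule's target class → [o].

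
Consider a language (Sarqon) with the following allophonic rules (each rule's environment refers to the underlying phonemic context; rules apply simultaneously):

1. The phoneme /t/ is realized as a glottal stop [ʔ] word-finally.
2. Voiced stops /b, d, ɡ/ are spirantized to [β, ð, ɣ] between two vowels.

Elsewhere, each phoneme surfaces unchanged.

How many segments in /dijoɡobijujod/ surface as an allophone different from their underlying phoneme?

Segments that undergo a rule: /ɡ/ → [ɣ] (rule 2); /b/ → [β] (rule 2).
All other segments surface unchanged.

2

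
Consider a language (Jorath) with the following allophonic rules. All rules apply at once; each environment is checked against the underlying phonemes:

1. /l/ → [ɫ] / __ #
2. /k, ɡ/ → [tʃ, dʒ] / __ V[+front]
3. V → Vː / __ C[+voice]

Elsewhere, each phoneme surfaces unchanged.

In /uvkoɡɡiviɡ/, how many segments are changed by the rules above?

5

Segments that undergo a rule: /u/ → [uː] (rule 3); /o/ → [oː] (rule 3); /ɡ/ → [dʒ] (rule 2); /i/ → [iː] (rule 3); /i/ → [iː] (rule 3).
All other segments surface unchanged.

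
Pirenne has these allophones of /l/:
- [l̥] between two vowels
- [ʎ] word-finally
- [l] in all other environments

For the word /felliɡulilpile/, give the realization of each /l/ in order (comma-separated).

Occurrence 1 (position 3): no conditioning environment matches → elsewhere allophone [l].
Occurrence 2 (position 4): no conditioning environment matches → elsewhere allophone [l].
Occurrence 3 (position 8): between two vowels → [l̥].
Occurrence 4 (position 10): no conditioning environment matches → elsewhere allophone [l].
Occurrence 5 (position 13): between two vowels → [l̥].

[l], [l], [l̥], [l], [l̥]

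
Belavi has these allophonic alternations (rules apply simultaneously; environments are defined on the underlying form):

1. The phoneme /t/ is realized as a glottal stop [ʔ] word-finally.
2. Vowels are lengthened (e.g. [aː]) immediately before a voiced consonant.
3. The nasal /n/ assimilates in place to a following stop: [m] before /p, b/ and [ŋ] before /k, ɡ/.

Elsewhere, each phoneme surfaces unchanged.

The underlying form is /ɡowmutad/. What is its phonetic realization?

[ɡoːwmutaːd]

/ɡ/ stays [ɡ].
Rule 2 applies to /o/ (between /ɡ/ and /w/: before a voiced consonant) → [oː].
/w/ (between /o/ and /m/): no rule targets it → [w].
/m/ stays [m].
/u/ (between /m/ and /t/) is in the target of rule 2 but the environment (before a voiced consonant) is not met → [u].
/t/ (between /u/ and /a/): rule 1 targets it, but not word-finally → unchanged [t].
/a/ meets the environment for rule 2 (before a voiced consonant) → [aː].
/d/ (word-final) is unaffected → [d].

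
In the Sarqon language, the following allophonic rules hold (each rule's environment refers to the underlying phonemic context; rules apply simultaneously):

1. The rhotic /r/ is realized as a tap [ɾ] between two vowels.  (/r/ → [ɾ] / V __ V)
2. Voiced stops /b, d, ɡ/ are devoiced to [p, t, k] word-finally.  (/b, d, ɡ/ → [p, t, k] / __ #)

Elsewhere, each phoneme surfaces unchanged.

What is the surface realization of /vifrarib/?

[vifraɾip]

/v/ (word-initial) is unaffected → [v].
/i/ — not in any rule's target class → [i].
/f/ — not in any rule's target class → [f].
/r/ (between /f/ and /a/) fails the environment for rule 1, so it stays [r].
/a/ stays [a].
Rule 1 applies to /r/ (between /a/ and /i/: between two vowels) → [ɾ].
/i/ stays [i].
/b/ — word-final, word-finally — surfaces as [p] (rule 2).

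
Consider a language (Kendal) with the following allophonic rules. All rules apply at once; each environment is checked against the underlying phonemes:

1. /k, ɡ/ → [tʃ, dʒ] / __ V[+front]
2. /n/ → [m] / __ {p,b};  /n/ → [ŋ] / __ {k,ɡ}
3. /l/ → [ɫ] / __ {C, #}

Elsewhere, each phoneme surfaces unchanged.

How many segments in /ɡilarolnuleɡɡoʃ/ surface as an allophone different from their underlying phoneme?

Segments that undergo a rule: /ɡ/ → [dʒ] (rule 1); /l/ → [ɫ] (rule 3).
All other segments surface unchanged.

2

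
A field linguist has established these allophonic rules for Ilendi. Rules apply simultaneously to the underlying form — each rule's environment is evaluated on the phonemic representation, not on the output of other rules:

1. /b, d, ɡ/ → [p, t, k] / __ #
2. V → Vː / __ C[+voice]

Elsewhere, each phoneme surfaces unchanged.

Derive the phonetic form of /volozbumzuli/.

/o/ (between /v/ and /l/): before a voiced consonant, so rule 2 applies → [oː].
/o/ (between /l/ and /z/): before a voiced consonant, so rule 2 applies → [oː].
/b/ — between /z/ and /u/; rule 1 does not apply here → [b].
/u/ — between /b/ and /m/, before a voiced consonant — surfaces as [uː] (rule 2).
/u/ meets the environment for rule 2 (before a voiced consonant) → [uː].
/i/ (word-final) fails the environment for rule 2, so it stays [i].

[voːloːzbuːmzuːli]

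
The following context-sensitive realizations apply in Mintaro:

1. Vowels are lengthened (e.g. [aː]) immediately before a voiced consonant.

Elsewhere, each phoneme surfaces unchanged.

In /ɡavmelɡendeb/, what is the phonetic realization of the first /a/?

/a/ (between /ɡ/ and /v/): before a voiced consonant, so rule 1 applies → [aː].

[aː]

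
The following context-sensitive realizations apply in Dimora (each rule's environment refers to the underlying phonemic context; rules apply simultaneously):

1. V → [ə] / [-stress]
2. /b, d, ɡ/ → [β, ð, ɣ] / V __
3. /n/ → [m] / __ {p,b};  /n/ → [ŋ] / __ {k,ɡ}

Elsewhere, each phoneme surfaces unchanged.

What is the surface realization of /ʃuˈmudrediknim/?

[ʃəˈmuðrəðəknəm]

/ʃ/ — not in any rule's target class → [ʃ].
/u/ (between /ʃ/ and /m/) occurs in an unstressed syllable → [ə] by rule 1.
/m/ (between /u/ and /u/) is unaffected → [m].
/u/ (between /m/ and /d/): rule 1 targets it, but not in an unstressed syllable → unchanged [u].
/d/ — between /u/ and /r/, immediately after a vowel — surfaces as [ð] (rule 2).
/r/ stays [r].
Rule 1 applies to /e/ (between /r/ and /d/: in an unstressed syllable) → [ə].
/d/ (between /e/ and /i/): immediately after a vowel, so rule 2 applies → [ð].
/i/ (between /d/ and /k/) occurs in an unstressed syllable → [ə] by rule 1.
/k/ stays [k].
/n/ (between /k/ and /i/): rule 3 targets it, but not before a labial or velar stop → unchanged [n].
/i/ (between /n/ and /m/): in an unstressed syllable, so rule 1 applies → [ə].
/m/ (word-final) is unaffected → [m].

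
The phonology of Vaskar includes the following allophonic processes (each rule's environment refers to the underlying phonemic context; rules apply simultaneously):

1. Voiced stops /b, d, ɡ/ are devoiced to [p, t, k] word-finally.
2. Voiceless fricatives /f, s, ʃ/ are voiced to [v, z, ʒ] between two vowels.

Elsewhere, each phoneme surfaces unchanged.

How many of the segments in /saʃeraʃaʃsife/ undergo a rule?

3

Segments that undergo a rule: /ʃ/ → [ʒ] (rule 2); /ʃ/ → [ʒ] (rule 2); /f/ → [v] (rule 2).
All other segments surface unchanged.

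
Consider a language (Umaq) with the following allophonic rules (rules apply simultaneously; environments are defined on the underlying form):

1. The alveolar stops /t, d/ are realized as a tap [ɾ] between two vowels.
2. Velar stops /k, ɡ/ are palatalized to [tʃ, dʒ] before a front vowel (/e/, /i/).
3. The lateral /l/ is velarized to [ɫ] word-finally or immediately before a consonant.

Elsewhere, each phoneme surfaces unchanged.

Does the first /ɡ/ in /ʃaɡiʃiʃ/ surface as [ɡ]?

No

/ɡ/ — between /a/ and /i/, before a front vowel — surfaces as [dʒ] (rule 2).
The actual realization is [dʒ], not [ɡ].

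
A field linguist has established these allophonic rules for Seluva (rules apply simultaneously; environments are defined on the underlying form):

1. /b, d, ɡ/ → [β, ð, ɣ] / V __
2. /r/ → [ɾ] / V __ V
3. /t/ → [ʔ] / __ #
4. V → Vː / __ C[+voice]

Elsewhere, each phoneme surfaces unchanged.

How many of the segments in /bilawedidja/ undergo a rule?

6

Segments that undergo a rule: /i/ → [iː] (rule 4); /a/ → [aː] (rule 4); /e/ → [eː] (rule 4); /d/ → [ð] (rule 1); /i/ → [iː] (rule 4); /d/ → [ð] (rule 1).
All other segments surface unchanged.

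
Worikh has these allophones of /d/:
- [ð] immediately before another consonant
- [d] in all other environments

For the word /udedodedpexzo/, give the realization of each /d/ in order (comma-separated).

Occurrence 1 (position 2): no conditioning environment matches → elsewhere allophone [d].
Occurrence 2 (position 4): no conditioning environment matches → elsewhere allophone [d].
Occurrence 3 (position 6): no conditioning environment matches → elsewhere allophone [d].
Occurrence 4 (position 8): immediately before another consonant → [ð].

[d], [d], [d], [ð]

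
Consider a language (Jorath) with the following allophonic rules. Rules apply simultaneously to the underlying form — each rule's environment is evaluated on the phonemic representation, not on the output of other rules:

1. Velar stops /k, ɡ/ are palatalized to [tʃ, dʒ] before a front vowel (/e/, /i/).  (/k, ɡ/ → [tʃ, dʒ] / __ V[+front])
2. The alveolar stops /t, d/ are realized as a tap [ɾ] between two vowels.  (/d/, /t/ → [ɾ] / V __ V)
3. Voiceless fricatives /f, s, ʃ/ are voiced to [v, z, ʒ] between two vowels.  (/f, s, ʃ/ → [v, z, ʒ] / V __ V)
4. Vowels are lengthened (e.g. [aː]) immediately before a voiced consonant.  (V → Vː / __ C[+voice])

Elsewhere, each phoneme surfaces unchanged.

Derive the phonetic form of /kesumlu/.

[tʃezuːmlu]

/k/ — word-initial, before a front vowel — surfaces as [tʃ] (rule 1).
/e/ (between /k/ and /s/) fails the environment for rule 4, so it stays [e].
/s/ (between /e/ and /u/): between two vowels, so rule 3 applies → [z].
/u/ (between /s/ and /m/) occurs before a voiced consonant → [uː] by rule 4.
/u/ (word-final) is in the target of rule 4 but the environment (before a voiced consonant) is not met → [u].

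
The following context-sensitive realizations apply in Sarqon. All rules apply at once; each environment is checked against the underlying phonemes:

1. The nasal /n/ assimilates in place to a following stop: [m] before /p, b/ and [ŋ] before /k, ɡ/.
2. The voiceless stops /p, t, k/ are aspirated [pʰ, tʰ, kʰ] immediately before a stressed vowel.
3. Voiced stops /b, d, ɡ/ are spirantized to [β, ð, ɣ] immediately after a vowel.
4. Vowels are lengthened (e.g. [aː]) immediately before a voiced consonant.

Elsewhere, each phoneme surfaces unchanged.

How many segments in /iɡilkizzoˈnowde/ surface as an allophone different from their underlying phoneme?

Segments that undergo a rule: /i/ → [iː] (rule 4); /ɡ/ → [ɣ] (rule 3); /i/ → [iː] (rule 4); /i/ → [iː] (rule 4); /o/ → [oː] (rule 4); /o/ → [oː] (rule 4).
All other segments surface unchanged.

6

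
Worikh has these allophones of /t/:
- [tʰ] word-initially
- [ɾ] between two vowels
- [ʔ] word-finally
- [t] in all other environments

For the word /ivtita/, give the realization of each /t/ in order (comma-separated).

Occurrence 1 (position 3): no conditioning environment matches → elsewhere allophone [t].
Occurrence 2 (position 5): between two vowels → [ɾ].

[t], [ɾ]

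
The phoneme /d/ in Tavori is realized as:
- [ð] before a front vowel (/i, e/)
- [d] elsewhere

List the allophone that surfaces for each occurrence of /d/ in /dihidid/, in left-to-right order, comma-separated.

[ð], [ð], [d]

Occurrence 1 (position 1): before a front vowel (/i, e/) → [ð].
Occurrence 2 (position 5): before a front vowel (/i, e/) → [ð].
Occurrence 3 (position 7): no conditioning environment matches → elsewhere allophone [d].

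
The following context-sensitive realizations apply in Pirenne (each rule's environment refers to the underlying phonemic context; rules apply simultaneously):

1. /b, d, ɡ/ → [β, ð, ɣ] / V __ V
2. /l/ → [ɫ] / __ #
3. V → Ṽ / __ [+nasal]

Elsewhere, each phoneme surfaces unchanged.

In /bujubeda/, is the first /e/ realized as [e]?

/e/ (between /b/ and /d/): rule 3 targets it, but not before a nasal consonant → unchanged [e].
The actual realization is [e], which matches [e].

Yes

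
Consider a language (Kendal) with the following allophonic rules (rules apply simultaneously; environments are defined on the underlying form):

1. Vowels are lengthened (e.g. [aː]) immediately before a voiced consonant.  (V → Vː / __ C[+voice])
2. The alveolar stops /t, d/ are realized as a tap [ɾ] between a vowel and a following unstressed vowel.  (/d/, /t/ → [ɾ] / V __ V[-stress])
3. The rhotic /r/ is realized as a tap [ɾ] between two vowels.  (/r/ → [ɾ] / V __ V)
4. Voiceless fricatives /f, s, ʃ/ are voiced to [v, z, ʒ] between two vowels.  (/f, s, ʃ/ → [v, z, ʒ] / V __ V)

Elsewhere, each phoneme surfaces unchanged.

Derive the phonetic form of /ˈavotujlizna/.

[ˈaːvoɾuːjliːzna]

/a/ (word-initial): before a voiced consonant, so rule 1 applies → [aː].
/v/ (between /a/ and /o/): no rule targets it → [v].
/o/ (between /v/ and /t/) is in the target of rule 1 but the environment (before a voiced consonant) is not met → [o].
/t/ (between /o/ and /u/) occurs between a vowel and a following unstressed vowel → [ɾ] by rule 2.
/u/ meets the environment for rule 1 (before a voiced consonant) → [uː].
/j/ (between /u/ and /l/): no rule targets it → [j].
/l/ (between /j/ and /i/): no rule targets it → [l].
/i/ (between /l/ and /z/) occurs before a voiced consonant → [iː] by rule 1.
/z/ (between /i/ and /n/): no rule targets it → [z].
/n/ stays [n].
/a/ (word-final) fails the environment for rule 1, so it stays [a].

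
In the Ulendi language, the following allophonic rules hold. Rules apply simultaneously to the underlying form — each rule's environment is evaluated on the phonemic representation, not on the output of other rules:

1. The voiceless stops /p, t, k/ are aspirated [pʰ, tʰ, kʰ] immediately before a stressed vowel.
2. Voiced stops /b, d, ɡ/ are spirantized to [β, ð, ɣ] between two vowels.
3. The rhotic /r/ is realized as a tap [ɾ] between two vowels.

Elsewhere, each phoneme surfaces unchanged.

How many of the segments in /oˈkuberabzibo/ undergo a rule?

Segments that undergo a rule: /k/ → [kʰ] (rule 1); /b/ → [β] (rule 2); /r/ → [ɾ] (rule 3); /b/ → [β] (rule 2).
All other segments surface unchanged.

4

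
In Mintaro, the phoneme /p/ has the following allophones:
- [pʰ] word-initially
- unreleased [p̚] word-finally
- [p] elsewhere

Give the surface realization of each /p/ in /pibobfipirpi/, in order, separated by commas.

Occurrence 1 (position 1): word-initially → [pʰ].
Occurrence 2 (position 8): no conditioning environment matches → elsewhere allophone [p].
Occurrence 3 (position 11): no conditioning environment matches → elsewhere allophone [p].

[pʰ], [p], [p]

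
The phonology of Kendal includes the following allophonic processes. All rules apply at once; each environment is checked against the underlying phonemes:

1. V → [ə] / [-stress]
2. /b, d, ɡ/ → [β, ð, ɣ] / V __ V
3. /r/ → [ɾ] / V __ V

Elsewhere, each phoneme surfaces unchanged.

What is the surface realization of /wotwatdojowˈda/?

/w/ — not in any rule's target class → [w].
/o/ (between /w/ and /t/) occurs in an unstressed syllable → [ə] by rule 1.
/t/ stays [t].
/w/ — not in any rule's target class → [w].
/a/ meets the environment for rule 1 (in an unstressed syllable) → [ə].
/t/ (between /a/ and /d/): no rule targets it → [t].
/d/ (between /t/ and /o/) is in the target of rule 2 but the environment (between two vowels) is not met → [d].
/o/ (between /d/ and /j/): in an unstressed syllable, so rule 1 applies → [ə].
/j/ — not in any rule's target class → [j].
/o/ meets the environment for rule 1 (in an unstressed syllable) → [ə].
/w/ (between /o/ and /d/) is unaffected → [w].
/d/ (between /w/ and /a/): rule 2 targets it, but not between two vowels → unchanged [d].
/a/ (word-final) is in the target of rule 1 but the environment (in an unstressed syllable) is not met → [a].

[wətwətdəjəwˈda]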